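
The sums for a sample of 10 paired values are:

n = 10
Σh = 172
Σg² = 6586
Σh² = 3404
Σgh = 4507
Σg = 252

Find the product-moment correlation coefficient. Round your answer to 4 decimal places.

0.5327

r = (nΣgh − ΣgΣh) / √[(nΣg² − (Σg)²)(nΣh² − (Σh)²)]
Numerator: 10×4507 − 252×172 = 1726
Denominator: √[(65860 − 63504)(34040 − 29584)] = √[2356 × 4456] = 3240.1136
r = 1726 / 3240.1136 ≈ 0.5327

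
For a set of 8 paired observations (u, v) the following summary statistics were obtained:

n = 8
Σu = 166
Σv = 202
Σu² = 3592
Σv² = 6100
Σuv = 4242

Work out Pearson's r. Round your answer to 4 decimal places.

0.1315

r = (nΣuv − ΣuΣv) / √[(nΣu² − (Σu)²)(nΣv² − (Σv)²)]
Numerator: 8×4242 − 166×202 = 404
Denominator: √[(28736 − 27556)(48800 − 40804)] = √[1180 × 7996] = 3071.6901
r = 404 / 3071.6901 ≈ 0.1315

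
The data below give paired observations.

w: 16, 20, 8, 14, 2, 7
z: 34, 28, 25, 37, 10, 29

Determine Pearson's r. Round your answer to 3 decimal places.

n = 6, Σw = 67, Σz = 163, Σw² = 969, Σz² = 4875, Σwz = 2045
nΣwz − ΣwΣz = 12270 − 10921 = 1349
nΣw² − (Σw)² = 5814 − 4489 = 1325; nΣz² − (Σz)² = 29250 − 26569 = 2681
r = 1349 / √(1325 × 2681) = 1349 / 1884.7613 ≈ 0.716

0.716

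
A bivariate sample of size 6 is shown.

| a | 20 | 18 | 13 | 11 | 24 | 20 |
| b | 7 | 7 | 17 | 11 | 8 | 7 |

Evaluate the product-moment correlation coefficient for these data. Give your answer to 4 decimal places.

-0.6937

n = 6, Σa = 106, Σb = 57, Σa² = 1990, Σb² = 621, Σab = 940
nΣab − ΣaΣb = 5640 − 6042 = -402
nΣa² − (Σa)² = 11940 − 11236 = 704; nΣb² − (Σb)² = 3726 − 3249 = 477
r = -402 / √(704 × 477) = -402 / 579.4894 ≈ -0.6937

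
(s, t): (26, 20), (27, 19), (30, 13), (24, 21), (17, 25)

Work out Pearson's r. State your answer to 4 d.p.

-0.9285

n = 5, Σs = 124, Σt = 98, Σs² = 3170, Σt² = 1996, Σst = 2352
nΣst − ΣsΣt = 11760 − 12152 = -392
nΣs² − (Σs)² = 15850 − 15376 = 474; nΣt² − (Σt)² = 9980 − 9604 = 376
r = -392 / √(474 × 376) = -392 / 422.1658 ≈ -0.9285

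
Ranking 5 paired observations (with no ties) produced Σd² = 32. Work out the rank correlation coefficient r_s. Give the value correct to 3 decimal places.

ρ = 1 − 6Σd² / [n(n²−1)] = 1 − 6×32 / (5×24)
  = 1 − 192/120 = 1 − 1.6000 ≈ -0.600

-0.600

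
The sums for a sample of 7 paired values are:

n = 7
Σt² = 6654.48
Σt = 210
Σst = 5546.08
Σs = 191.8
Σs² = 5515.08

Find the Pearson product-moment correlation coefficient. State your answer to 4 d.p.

-0.6852

r = (nΣst − ΣsΣt) / √[(nΣs² − (Σs)²)(nΣt² − (Σt)²)]
Numerator: 7×5546.08 − 191.8×210 = -1455.44
Denominator: √[(38605.56 − 36787.24)(46581.36 − 44100)] = √[1818.32 × 2481.36] = 2124.1249
r = -1455.44 / 2124.1249 ≈ -0.6852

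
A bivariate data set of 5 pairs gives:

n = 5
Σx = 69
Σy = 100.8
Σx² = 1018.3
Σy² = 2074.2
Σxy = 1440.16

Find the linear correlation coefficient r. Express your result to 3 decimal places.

0.931

r = (nΣxy − ΣxΣy) / √[(nΣx² − (Σx)²)(nΣy² − (Σy)²)]
Numerator: 5×1440.16 − 69×100.8 = 245.6
Denominator: √[(5091.5 − 4761)(10371 − 10160.64)] = √[330.5 × 210.36] = 263.6740
r = 245.6 / 263.6740 ≈ 0.931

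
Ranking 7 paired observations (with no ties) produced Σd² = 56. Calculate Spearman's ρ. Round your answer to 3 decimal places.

0.000

ρ = 1 − 6Σd² / [n(n²−1)] = 1 − 6×56 / (7×48)
  = 1 − 336/336 = 1 − 1.0000 ≈ 0.000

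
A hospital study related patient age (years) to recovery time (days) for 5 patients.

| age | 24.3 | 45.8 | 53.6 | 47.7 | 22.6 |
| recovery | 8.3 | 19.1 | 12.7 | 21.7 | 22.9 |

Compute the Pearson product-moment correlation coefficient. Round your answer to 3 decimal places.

n = 5, Σx = 194, Σy = 84.7, Σx² = 8347.14, Σy² = 1590.29, Σxy = 3309.82
nΣxy − ΣxΣy = 16549.1 − 16431.8 = 117.3
nΣx² − (Σx)² = 41735.7 − 37636 = 4099.7; nΣy² − (Σy)² = 7951.45 − 7174.09 = 777.36
r = 117.3 / √(4099.7 × 777.36) = 117.3 / 1785.2011 ≈ 0.066

0.066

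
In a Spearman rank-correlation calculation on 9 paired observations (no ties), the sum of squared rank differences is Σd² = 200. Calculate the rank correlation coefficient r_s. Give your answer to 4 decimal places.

ρ = 1 − 6Σd² / [n(n²−1)] = 1 − 6×200 / (9×80)
  = 1 − 1200/720 = 1 − 1.66667 ≈ -0.6667

-0.6667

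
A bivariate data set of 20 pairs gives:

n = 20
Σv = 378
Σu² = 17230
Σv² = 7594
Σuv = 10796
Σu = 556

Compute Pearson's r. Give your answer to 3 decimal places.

0.322

r = (nΣuv − ΣuΣv) / √[(nΣu² − (Σu)²)(nΣv² − (Σv)²)]
Numerator: 20×10796 − 556×378 = 5752
Denominator: √[(344600 − 309136)(151880 − 142884)] = √[35464 × 8996] = 17861.5269
r = 5752 / 17861.5269 ≈ 0.322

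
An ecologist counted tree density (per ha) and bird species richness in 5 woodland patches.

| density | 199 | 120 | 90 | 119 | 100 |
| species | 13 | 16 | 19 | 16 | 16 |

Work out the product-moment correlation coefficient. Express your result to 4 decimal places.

n = 5, Σx = 628, Σy = 80, Σx² = 86262, Σy² = 1298, Σxy = 9721
nΣxy − ΣxΣy = 48605 − 50240 = -1635
nΣx² − (Σx)² = 431310 − 394384 = 36926; nΣy² − (Σy)² = 6490 − 6400 = 90
r = -1635 / √(36926 × 90) = -1635 / 1823.0030 ≈ -0.8969

-0.8969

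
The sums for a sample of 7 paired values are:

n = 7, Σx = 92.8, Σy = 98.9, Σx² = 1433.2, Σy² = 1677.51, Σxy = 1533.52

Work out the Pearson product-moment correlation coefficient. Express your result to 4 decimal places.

r = (nΣxy − ΣxΣy) / √[(nΣx² − (Σx)²)(nΣy² − (Σy)²)]
Numerator: 7×1533.52 − 92.8×98.9 = 1556.72
Denominator: √[(10032.4 − 8611.84)(11742.57 − 9781.21)] = √[1420.56 × 1961.36] = 1669.2003
r = 1556.72 / 1669.2003 ≈ 0.9326

0.9326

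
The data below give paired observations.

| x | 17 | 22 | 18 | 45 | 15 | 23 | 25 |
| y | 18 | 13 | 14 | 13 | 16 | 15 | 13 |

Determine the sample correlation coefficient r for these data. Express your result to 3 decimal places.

n = 7, Σx = 165, Σy = 102, Σx² = 4501, Σy² = 1508, Σxy = 2339
nΣxy − ΣxΣy = 16373 − 16830 = -457
nΣx² − (Σx)² = 31507 − 27225 = 4282; nΣy² − (Σy)² = 10556 − 10404 = 152
r = -457 / √(4282 × 152) = -457 / 806.7614 ≈ -0.566

-0.566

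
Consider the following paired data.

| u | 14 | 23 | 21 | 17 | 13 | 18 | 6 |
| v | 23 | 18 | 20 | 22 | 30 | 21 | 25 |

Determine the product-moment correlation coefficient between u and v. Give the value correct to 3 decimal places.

n = 7, Σu = 112, Σv = 159, Σu² = 1984, Σv² = 3703, Σuv = 2448
nΣuv − ΣuΣv = 17136 − 17808 = -672
nΣu² − (Σu)² = 13888 − 12544 = 1344; nΣv² − (Σv)² = 25921 − 25281 = 640
r = -672 / √(1344 × 640) = -672 / 927.4481 ≈ -0.725

-0.725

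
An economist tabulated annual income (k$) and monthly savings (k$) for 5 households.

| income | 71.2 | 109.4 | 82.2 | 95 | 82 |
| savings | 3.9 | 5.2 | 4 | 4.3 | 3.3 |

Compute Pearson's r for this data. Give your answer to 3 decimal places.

0.827

n = 5, Σx = 439.8, Σy = 20.7, Σx² = 39543.64, Σy² = 87.63, Σxy = 1854.46
nΣxy − ΣxΣy = 9272.3 − 9103.86 = 168.44
nΣx² − (Σx)² = 197718.2 − 193424.04 = 4294.16; nΣy² − (Σy)² = 438.15 − 428.49 = 9.66
r = 168.44 / √(4294.16 × 9.66) = 168.44 / 203.6703 ≈ 0.827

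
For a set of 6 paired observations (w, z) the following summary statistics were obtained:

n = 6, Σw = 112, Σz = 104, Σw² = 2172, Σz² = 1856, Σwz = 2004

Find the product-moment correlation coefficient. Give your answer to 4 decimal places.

r = (nΣwz − ΣwΣz) / √[(nΣw² − (Σw)²)(nΣz² − (Σz)²)]
Numerator: 6×2004 − 112×104 = 376
Denominator: √[(13032 − 12544)(11136 − 10816)] = √[488 × 320] = 395.1708
r = 376 / 395.1708 ≈ 0.9515

0.9515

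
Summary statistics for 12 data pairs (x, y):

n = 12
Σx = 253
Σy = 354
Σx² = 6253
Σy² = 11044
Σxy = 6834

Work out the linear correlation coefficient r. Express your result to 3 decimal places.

-0.847

r = (nΣxy − ΣxΣy) / √[(nΣx² − (Σx)²)(nΣy² − (Σy)²)]
Numerator: 12×6834 − 253×354 = -7554
Denominator: √[(75036 − 64009)(132528 − 125316)] = √[11027 × 7212] = 8917.7757
r = -7554 / 8917.7757 ≈ -0.847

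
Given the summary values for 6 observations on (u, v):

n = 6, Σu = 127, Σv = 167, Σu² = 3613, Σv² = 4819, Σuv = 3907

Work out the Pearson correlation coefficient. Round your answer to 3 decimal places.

r = (nΣuv − ΣuΣv) / √[(nΣu² − (Σu)²)(nΣv² − (Σv)²)]
Numerator: 6×3907 − 127×167 = 2233
Denominator: √[(21678 − 16129)(28914 − 27889)] = √[5549 × 1025] = 2384.8952
r = 2233 / 2384.8952 ≈ 0.936

0.936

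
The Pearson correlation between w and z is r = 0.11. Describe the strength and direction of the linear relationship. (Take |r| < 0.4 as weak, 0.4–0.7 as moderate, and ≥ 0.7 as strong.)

weak positive

r = 0.11 > 0 so the relationship is positive.
|r| = 0.11, which falls in the weak range.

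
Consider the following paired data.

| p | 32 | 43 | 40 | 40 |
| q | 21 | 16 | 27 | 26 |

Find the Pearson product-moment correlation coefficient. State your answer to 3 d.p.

-0.105

n = 4, Σp = 155, Σq = 90, Σp² = 6073, Σq² = 2102, Σpq = 3480
nΣpq − ΣpΣq = 13920 − 13950 = -30
nΣp² − (Σp)² = 24292 − 24025 = 267; nΣq² − (Σq)² = 8408 − 8100 = 308
r = -30 / √(267 × 308) = -30 / 286.7682 ≈ -0.105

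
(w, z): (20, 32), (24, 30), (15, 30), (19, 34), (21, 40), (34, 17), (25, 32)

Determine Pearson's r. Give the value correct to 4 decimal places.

-0.7125

n = 7, Σw = 158, Σz = 215, Σw² = 3784, Σz² = 6893, Σwz = 4674
nΣwz − ΣwΣz = 32718 − 33970 = -1252
nΣw² − (Σw)² = 26488 − 24964 = 1524; nΣz² − (Σz)² = 48251 − 46225 = 2026
r = -1252 / √(1524 × 2026) = -1252 / 1757.1636 ≈ -0.7125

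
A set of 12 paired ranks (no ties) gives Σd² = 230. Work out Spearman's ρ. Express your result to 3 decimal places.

ρ = 1 − 6Σd² / [n(n²−1)] = 1 − 6×230 / (12×143)
  = 1 − 1380/1716 = 1 − 0.8042 ≈ 0.196

0.196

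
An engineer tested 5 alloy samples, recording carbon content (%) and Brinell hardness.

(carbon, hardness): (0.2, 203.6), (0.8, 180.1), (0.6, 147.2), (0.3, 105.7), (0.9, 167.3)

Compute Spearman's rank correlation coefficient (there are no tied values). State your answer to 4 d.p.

-0.1000

Rank carbon: 1, 4, 3, 2, 5
Rank hardness: 5, 4, 2, 1, 3
d = rank(carbon) − rank(hardness): -4, 0, 1, 1, 2; Σd² = 22
ρ = 1 − 6Σd² / [n(n²−1)] = 1 − 6×22 / (5×24) = 1 − 132/120 ≈ -0.1000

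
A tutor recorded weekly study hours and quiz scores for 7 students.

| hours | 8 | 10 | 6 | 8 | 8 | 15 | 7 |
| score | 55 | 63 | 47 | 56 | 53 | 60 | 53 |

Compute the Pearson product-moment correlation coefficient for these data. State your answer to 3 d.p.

0.728

n = 7, Σx = 62, Σy = 387, Σx² = 602, Σy² = 21557, Σxy = 3495
nΣxy − ΣxΣy = 24465 − 23994 = 471
nΣx² − (Σx)² = 4214 − 3844 = 370; nΣy² − (Σy)² = 150899 − 149769 = 1130
r = 471 / √(370 × 1130) = 471 / 646.6065 ≈ 0.728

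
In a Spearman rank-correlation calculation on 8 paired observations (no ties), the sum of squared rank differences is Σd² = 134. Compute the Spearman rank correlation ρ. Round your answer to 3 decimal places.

ρ = 1 − 6Σd² / [n(n²−1)] = 1 − 6×134 / (8×63)
  = 1 − 804/504 = 1 − 1.5952 ≈ -0.595

-0.595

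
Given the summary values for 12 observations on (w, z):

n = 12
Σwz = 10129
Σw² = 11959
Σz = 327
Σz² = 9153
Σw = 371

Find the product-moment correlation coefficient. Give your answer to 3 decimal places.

0.056

r = (nΣwz − ΣwΣz) / √[(nΣw² − (Σw)²)(nΣz² − (Σz)²)]
Numerator: 12×10129 − 371×327 = 231
Denominator: √[(143508 − 137641)(109836 − 106929)] = √[5867 × 2907] = 4129.8146
r = 231 / 4129.8146 ≈ 0.056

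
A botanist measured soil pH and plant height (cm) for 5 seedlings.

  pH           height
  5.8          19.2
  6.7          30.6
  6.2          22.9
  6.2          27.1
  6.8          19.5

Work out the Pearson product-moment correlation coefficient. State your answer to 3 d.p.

n = 5, Σx = 31.7, Σy = 119.3, Σx² = 201.65, Σy² = 2944.07, Σxy = 758.98
nΣxy − ΣxΣy = 3794.9 − 3781.81 = 13.09
nΣx² − (Σx)² = 1008.25 − 1004.89 = 3.36; nΣy² − (Σy)² = 14720.35 − 14232.49 = 487.86
r = 13.09 / √(3.36 × 487.86) = 13.09 / 40.4872 ≈ 0.323

0.323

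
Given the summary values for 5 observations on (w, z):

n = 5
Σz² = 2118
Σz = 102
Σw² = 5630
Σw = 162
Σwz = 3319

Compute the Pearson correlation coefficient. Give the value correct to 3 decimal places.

0.119

r = (nΣwz − ΣwΣz) / √[(nΣw² − (Σw)²)(nΣz² − (Σz)²)]
Numerator: 5×3319 − 162×102 = 71
Denominator: √[(28150 − 26244)(10590 − 10404)] = √[1906 × 186] = 595.4125
r = 71 / 595.4125 ≈ 0.119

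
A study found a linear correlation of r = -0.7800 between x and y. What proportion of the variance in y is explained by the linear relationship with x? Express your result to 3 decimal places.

r² = (-0.7800)² = 0.608

0.608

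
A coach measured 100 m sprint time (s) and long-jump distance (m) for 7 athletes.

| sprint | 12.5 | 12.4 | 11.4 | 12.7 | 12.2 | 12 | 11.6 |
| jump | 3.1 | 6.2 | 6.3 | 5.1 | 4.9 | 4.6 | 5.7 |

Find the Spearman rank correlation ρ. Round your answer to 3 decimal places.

Rank sprint: 6, 5, 1, 7, 4, 3, 2
Rank jump: 1, 6, 7, 4, 3, 2, 5
d = rank(sprint) − rank(jump): 5, -1, -6, 3, 1, 1, -3; Σd² = 82
ρ = 1 − 6Σd² / [n(n²−1)] = 1 − 6×82 / (7×48) = 1 − 492/336 ≈ -0.464

-0.464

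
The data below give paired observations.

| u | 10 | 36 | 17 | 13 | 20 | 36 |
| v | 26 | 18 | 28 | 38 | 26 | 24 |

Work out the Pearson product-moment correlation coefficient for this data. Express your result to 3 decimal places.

n = 6, Σu = 132, Σv = 160, Σu² = 3550, Σv² = 4480, Σuv = 3262
nΣuv − ΣuΣv = 19572 − 21120 = -1548
nΣu² − (Σu)² = 21300 − 17424 = 3876; nΣv² − (Σv)² = 26880 − 25600 = 1280
r = -1548 / √(3876 × 1280) = -1548 / 2227.3931 ≈ -0.695

-0.695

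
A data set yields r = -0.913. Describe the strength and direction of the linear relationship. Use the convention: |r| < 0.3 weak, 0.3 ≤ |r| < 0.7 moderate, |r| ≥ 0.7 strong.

strong negative

r = -0.913 < 0 so the relationship is negative.
|r| = 0.913, which falls in the strong range.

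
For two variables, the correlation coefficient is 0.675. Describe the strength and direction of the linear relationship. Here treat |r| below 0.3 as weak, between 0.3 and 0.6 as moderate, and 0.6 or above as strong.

r = 0.675 > 0 so the relationship is positive.
|r| = 0.675, which falls in the strong range.

strong positive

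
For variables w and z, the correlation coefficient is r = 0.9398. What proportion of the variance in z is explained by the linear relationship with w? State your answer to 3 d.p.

r² = (0.9398)² = 0.883

0.883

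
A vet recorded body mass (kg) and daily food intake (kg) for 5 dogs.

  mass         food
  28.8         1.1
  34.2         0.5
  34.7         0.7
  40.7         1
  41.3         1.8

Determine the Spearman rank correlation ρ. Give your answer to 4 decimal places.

0.4000

Rank mass: 1, 2, 3, 4, 5
Rank food: 4, 1, 2, 3, 5
d = rank(mass) − rank(food): -3, 1, 1, 1, 0; Σd² = 12
ρ = 1 − 6Σd² / [n(n²−1)] = 1 − 6×12 / (5×24) = 1 − 72/120 ≈ 0.4000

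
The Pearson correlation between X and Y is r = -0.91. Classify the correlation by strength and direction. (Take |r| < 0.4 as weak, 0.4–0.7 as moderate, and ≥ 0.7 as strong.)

strong negative

r = -0.91 < 0 so the relationship is negative.
|r| = 0.91, which falls in the strong range.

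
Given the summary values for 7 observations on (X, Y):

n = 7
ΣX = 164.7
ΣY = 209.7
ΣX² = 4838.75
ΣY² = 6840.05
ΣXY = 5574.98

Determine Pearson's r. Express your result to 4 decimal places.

r = (nΣXY − ΣXΣY) / √[(nΣX² − (ΣX)²)(nΣY² − (ΣY)²)]
Numerator: 7×5574.98 − 164.7×209.7 = 4487.27
Denominator: √[(33871.25 − 27126.09)(47880.35 − 43974.09)] = √[6745.16 × 3906.26] = 5133.0643
r = 4487.27 / 5133.0643 ≈ 0.8742

0.8742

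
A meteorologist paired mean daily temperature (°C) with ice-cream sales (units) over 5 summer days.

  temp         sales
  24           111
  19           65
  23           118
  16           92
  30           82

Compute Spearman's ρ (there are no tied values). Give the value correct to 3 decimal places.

Rank temp: 4, 2, 3, 1, 5
Rank sales: 4, 1, 5, 3, 2
d = rank(temp) − rank(sales): 0, 1, -2, -2, 3; Σd² = 18
ρ = 1 − 6Σd² / [n(n²−1)] = 1 − 6×18 / (5×24) = 1 − 108/120 ≈ 0.100

0.100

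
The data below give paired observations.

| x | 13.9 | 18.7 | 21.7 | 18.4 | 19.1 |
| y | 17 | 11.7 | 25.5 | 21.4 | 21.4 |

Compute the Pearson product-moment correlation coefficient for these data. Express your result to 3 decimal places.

n = 5, Σx = 91.8, Σy = 97, Σx² = 1717.16, Σy² = 1992.06, Σxy = 1810.94
nΣxy − ΣxΣy = 9054.7 − 8904.6 = 150.1
nΣx² − (Σx)² = 8585.8 − 8427.24 = 158.56; nΣy² − (Σy)² = 9960.3 − 9409 = 551.3
r = 150.1 / √(158.56 × 551.3) = 150.1 / 295.6588 ≈ 0.508

0.508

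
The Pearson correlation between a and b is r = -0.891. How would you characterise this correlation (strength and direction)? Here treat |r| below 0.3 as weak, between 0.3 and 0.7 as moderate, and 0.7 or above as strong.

r = -0.891 < 0 so the relationship is negative.
|r| = 0.891, which falls in the strong range.

strong negative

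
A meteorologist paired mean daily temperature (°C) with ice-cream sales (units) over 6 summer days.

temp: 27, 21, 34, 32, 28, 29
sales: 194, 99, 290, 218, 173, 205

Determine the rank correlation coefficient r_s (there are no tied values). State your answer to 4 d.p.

0.9429

Rank temp: 2, 1, 6, 5, 3, 4
Rank sales: 3, 1, 6, 5, 2, 4
d = rank(temp) − rank(sales): -1, 0, 0, 0, 1, 0; Σd² = 2
ρ = 1 − 6Σd² / [n(n²−1)] = 1 − 6×2 / (6×35) = 1 − 12/210 ≈ 0.9429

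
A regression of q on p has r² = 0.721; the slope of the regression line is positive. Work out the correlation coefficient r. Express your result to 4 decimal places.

0.8491

|r| = √0.721 = 0.8491
The association is positive, so r = 0.8491.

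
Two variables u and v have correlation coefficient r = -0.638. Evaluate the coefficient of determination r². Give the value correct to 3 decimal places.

0.407

r² = (-0.638)² = 0.407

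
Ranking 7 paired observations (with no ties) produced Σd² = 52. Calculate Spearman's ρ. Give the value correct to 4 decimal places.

0.0714

ρ = 1 − 6Σd² / [n(n²−1)] = 1 − 6×52 / (7×48)
  = 1 − 312/336 = 1 − 0.92857 ≈ 0.0714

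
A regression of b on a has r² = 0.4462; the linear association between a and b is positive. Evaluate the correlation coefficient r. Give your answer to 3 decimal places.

0.668

|r| = √0.4462 = 0.668
The association is positive, so r = 0.668.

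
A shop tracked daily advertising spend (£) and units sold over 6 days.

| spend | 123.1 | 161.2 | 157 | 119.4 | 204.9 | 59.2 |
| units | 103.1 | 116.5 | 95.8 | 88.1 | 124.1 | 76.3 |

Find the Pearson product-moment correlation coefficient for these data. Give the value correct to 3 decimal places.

n = 6, Σx = 824.8, Σy = 603.9, Σx² = 125533.06, Σy² = 62363.61, Σxy = 86976.2
nΣxy − ΣxΣy = 521857.2 − 498096.72 = 23760.48
nΣx² − (Σx)² = 753198.36 − 680295.04 = 72903.32; nΣy² − (Σy)² = 374181.66 − 364695.21 = 9486.45
r = 23760.48 / √(72903.32 × 9486.45) = 23760.48 / 26298.1691 ≈ 0.904

0.904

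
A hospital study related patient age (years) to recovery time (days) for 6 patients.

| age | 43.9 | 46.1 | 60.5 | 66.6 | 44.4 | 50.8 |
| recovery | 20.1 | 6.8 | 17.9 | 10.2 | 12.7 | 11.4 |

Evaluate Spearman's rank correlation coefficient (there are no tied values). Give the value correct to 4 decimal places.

-0.4286

Rank age: 1, 3, 5, 6, 2, 4
Rank recovery: 6, 1, 5, 2, 4, 3
d = rank(age) − rank(recovery): -5, 2, 0, 4, -2, 1; Σd² = 50
ρ = 1 − 6Σd² / [n(n²−1)] = 1 − 6×50 / (6×35) = 1 − 300/210 ≈ -0.4286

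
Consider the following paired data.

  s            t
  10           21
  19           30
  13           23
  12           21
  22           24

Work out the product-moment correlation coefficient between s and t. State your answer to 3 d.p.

0.669

n = 5, Σs = 76, Σt = 119, Σs² = 1258, Σt² = 2887, Σst = 1859
nΣst − ΣsΣt = 9295 − 9044 = 251
nΣs² − (Σs)² = 6290 − 5776 = 514; nΣt² − (Σt)² = 14435 − 14161 = 274
r = 251 / √(514 × 274) = 251 / 375.2812 ≈ 0.669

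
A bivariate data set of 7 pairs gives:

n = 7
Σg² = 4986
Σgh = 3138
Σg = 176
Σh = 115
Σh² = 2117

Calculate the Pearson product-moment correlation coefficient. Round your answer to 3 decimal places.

0.690

r = (nΣgh − ΣgΣh) / √[(nΣg² − (Σg)²)(nΣh² − (Σh)²)]
Numerator: 7×3138 − 176×115 = 1726
Denominator: √[(34902 − 30976)(14819 − 13225)] = √[3926 × 1594] = 2501.6083
r = 1726 / 2501.6083 ≈ 0.690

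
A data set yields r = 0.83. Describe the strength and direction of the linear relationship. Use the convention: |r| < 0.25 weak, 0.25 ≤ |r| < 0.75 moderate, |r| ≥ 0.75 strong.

r = 0.83 > 0 so the relationship is positive.
|r| = 0.83, which falls in the strong range.

strong positive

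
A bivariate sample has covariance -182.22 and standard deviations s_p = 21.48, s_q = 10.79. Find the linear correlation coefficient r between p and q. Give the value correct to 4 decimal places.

-0.7862

r = Cov(p,q) / (s_p · s_q) = -182.22 / (21.48 × 10.79)
  = -182.22 / 231.7692 ≈ -0.7862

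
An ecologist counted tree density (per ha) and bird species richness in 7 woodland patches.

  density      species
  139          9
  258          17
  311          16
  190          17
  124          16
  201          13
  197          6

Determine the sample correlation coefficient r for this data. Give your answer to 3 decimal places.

n = 7, Σx = 1420, Σy = 94, Σx² = 313292, Σy² = 1376, Σxy = 19622
nΣxy − ΣxΣy = 137354 − 133480 = 3874
nΣx² − (Σx)² = 2193044 − 2016400 = 176644; nΣy² − (Σy)² = 9632 − 8836 = 796
r = 3874 / √(176644 × 796) = 3874 / 11857.8507 ≈ 0.327

0.327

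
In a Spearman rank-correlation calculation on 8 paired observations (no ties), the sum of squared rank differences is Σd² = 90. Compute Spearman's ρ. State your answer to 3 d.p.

-0.071

ρ = 1 − 6Σd² / [n(n²−1)] = 1 − 6×90 / (8×63)
  = 1 − 540/504 = 1 − 1.0714 ≈ -0.071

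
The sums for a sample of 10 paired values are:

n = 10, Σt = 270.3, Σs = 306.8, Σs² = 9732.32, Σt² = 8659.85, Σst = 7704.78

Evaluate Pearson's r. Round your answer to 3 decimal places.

r = (nΣst − ΣsΣt) / √[(nΣs² − (Σs)²)(nΣt² − (Σt)²)]
Numerator: 10×7704.78 − 306.8×270.3 = -5880.24
Denominator: √[(97323.2 − 94126.24)(86598.5 − 73062.09)] = √[3196.96 × 13536.41] = 6578.4011
r = -5880.24 / 6578.4011 ≈ -0.894

-0.894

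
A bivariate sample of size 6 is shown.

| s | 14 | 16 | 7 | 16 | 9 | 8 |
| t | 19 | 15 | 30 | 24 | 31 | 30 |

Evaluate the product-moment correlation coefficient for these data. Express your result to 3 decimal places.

-0.865

n = 6, Σs = 70, Σt = 149, Σs² = 902, Σt² = 3923, Σst = 1619
nΣst − ΣsΣt = 9714 − 10430 = -716
nΣs² − (Σs)² = 5412 − 4900 = 512; nΣt² − (Σt)² = 23538 − 22201 = 1337
r = -716 / √(512 × 1337) = -716 / 827.3717 ≈ -0.865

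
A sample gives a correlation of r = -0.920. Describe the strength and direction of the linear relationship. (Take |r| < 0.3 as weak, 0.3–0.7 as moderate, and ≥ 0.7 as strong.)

strong negative

r = -0.920 < 0 so the relationship is negative.
|r| = 0.920, which falls in the strong range.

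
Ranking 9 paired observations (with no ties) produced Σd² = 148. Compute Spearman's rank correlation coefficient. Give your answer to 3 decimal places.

-0.233

ρ = 1 − 6Σd² / [n(n²−1)] = 1 − 6×148 / (9×80)
  = 1 − 888/720 = 1 − 1.2333 ≈ -0.233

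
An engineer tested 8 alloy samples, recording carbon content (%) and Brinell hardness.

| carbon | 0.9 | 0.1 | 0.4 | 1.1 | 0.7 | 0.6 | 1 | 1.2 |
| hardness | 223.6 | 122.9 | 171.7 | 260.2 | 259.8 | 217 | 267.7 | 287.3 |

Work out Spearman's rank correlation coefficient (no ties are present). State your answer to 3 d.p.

Rank carbon: 5, 1, 2, 7, 4, 3, 6, 8
Rank hardness: 4, 1, 2, 6, 5, 3, 7, 8
d = rank(carbon) − rank(hardness): 1, 0, 0, 1, -1, 0, -1, 0; Σd² = 4
ρ = 1 − 6Σd² / [n(n²−1)] = 1 − 6×4 / (8×63) = 1 − 24/504 ≈ 0.952

0.952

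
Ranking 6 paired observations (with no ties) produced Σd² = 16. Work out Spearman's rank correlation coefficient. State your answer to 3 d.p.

0.543

ρ = 1 − 6Σd² / [n(n²−1)] = 1 − 6×16 / (6×35)
  = 1 − 96/210 = 1 − 0.4571 ≈ 0.543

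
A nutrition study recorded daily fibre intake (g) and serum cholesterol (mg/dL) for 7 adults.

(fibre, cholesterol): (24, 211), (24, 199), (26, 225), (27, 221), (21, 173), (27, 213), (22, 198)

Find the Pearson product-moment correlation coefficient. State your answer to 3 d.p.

0.878

n = 7, Σx = 171, Σy = 1440, Σx² = 4211, Σy² = 298090, Σxy = 35397
nΣxy − ΣxΣy = 247779 − 246240 = 1539
nΣx² − (Σx)² = 29477 − 29241 = 236; nΣy² − (Σy)² = 2086630 − 2073600 = 13030
r = 1539 / √(236 × 13030) = 1539 / 1753.5906 ≈ 0.878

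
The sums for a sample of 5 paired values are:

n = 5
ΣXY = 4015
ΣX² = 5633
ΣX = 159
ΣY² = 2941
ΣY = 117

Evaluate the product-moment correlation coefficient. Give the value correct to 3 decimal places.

0.860

r = (nΣXY − ΣXΣY) / √[(nΣX² − (ΣX)²)(nΣY² − (ΣY)²)]
Numerator: 5×4015 − 159×117 = 1472
Denominator: √[(28165 − 25281)(14705 − 13689)] = √[2884 × 1016] = 1711.7663
r = 1472 / 1711.7663 ≈ 0.860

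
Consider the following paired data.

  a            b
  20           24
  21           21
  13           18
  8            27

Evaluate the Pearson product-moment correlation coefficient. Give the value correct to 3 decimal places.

-0.337

n = 4, Σa = 62, Σb = 90, Σa² = 1074, Σb² = 2070, Σab = 1371
nΣab − ΣaΣb = 5484 − 5580 = -96
nΣa² − (Σa)² = 4296 − 3844 = 452; nΣb² − (Σb)² = 8280 − 8100 = 180
r = -96 / √(452 × 180) = -96 / 285.2367 ≈ -0.337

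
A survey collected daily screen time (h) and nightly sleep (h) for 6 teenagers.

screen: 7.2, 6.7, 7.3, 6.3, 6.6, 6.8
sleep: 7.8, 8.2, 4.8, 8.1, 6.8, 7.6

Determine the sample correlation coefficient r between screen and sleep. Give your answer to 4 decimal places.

n = 6, Σx = 40.9, Σy = 43.3, Σx² = 279.51, Σy² = 320.73, Σxy = 293.73
nΣxy − ΣxΣy = 1762.38 − 1770.97 = -8.59
nΣx² − (Σx)² = 1677.06 − 1672.81 = 4.25; nΣy² − (Σy)² = 1924.38 − 1874.89 = 49.49
r = -8.59 / √(4.25 × 49.49) = -8.59 / 14.5028 ≈ -0.5923

-0.5923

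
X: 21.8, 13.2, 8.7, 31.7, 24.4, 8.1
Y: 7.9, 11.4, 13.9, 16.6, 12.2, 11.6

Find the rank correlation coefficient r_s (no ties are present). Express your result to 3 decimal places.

Rank X: 4, 3, 2, 6, 5, 1
Rank Y: 1, 2, 5, 6, 4, 3
d = rank(X) − rank(Y): 3, 1, -3, 0, 1, -2; Σd² = 24
ρ = 1 − 6Σd² / [n(n²−1)] = 1 − 6×24 / (6×35) = 1 − 144/210 ≈ 0.314

0.314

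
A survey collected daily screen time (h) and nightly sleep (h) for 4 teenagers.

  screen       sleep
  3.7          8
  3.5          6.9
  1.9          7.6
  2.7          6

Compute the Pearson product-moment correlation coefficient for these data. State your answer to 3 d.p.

n = 4, Σx = 11.8, Σy = 28.5, Σx² = 36.84, Σy² = 205.37, Σxy = 84.39
nΣxy − ΣxΣy = 337.56 − 336.3 = 1.26
nΣx² − (Σx)² = 147.36 − 139.24 = 8.12; nΣy² − (Σy)² = 821.48 − 812.25 = 9.23
r = 1.26 / √(8.12 × 9.23) = 1.26 / 8.6572 ≈ 0.146

0.146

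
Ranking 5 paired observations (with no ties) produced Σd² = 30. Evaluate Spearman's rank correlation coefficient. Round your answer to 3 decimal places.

-0.500

ρ = 1 − 6Σd² / [n(n²−1)] = 1 − 6×30 / (5×24)
  = 1 − 180/120 = 1 − 1.5000 ≈ -0.500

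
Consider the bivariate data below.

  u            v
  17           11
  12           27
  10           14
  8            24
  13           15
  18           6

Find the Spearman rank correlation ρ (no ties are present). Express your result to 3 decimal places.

Rank u: 5, 3, 2, 1, 4, 6
Rank v: 2, 6, 3, 5, 4, 1
d = rank(u) − rank(v): 3, -3, -1, -4, 0, 5; Σd² = 60
ρ = 1 − 6Σd² / [n(n²−1)] = 1 − 6×60 / (6×35) = 1 − 360/210 ≈ -0.714

-0.714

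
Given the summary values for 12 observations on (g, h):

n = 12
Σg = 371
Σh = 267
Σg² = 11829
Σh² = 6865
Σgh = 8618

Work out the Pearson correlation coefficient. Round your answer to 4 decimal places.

0.6307

r = (nΣgh − ΣgΣh) / √[(nΣg² − (Σg)²)(nΣh² − (Σh)²)]
Numerator: 12×8618 − 371×267 = 4359
Denominator: √[(141948 − 137641)(82380 − 71289)] = √[4307 × 11091] = 6911.5076
r = 4359 / 6911.5076 ≈ 0.6307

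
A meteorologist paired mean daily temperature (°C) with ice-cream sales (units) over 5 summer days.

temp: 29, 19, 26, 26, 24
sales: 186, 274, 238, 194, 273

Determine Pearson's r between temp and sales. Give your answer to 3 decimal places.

-0.818

n = 5, Σx = 124, Σy = 1165, Σx² = 3130, Σy² = 278481, Σxy = 28384
nΣxy − ΣxΣy = 141920 − 144460 = -2540
nΣx² − (Σx)² = 15650 − 15376 = 274; nΣy² − (Σy)² = 1392405 − 1357225 = 35180
r = -2540 / √(274 × 35180) = -2540 / 3104.7254 ≈ -0.818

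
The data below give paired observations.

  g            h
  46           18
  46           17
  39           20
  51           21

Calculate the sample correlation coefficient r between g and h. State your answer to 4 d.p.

n = 4, Σg = 182, Σh = 76, Σg² = 8354, Σh² = 1454, Σgh = 3461
nΣgh − ΣgΣh = 13844 − 13832 = 12
nΣg² − (Σg)² = 33416 − 33124 = 292; nΣh² − (Σh)² = 5816 − 5776 = 40
r = 12 / √(292 × 40) = 12 / 108.0740 ≈ 0.1110

0.1110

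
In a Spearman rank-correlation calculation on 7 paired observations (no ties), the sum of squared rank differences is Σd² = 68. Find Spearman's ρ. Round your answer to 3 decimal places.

-0.214

ρ = 1 − 6Σd² / [n(n²−1)] = 1 − 6×68 / (7×48)
  = 1 − 408/336 = 1 − 1.2143 ≈ -0.214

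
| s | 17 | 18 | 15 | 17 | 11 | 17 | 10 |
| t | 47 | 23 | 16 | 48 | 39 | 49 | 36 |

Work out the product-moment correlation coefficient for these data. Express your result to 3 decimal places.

n = 7, Σs = 105, Σt = 258, Σs² = 1637, Σt² = 10516, Σst = 3891
nΣst − ΣsΣt = 27237 − 27090 = 147
nΣs² − (Σs)² = 11459 − 11025 = 434; nΣt² − (Σt)² = 73612 − 66564 = 7048
r = 147 / √(434 × 7048) = 147 / 1748.9517 ≈ 0.084

0.084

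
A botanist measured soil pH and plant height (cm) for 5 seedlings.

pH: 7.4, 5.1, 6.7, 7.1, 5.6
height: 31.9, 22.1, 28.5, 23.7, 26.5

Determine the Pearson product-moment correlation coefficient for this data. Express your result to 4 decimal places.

0.6358

n = 5, Σx = 31.9, Σy = 132.7, Σx² = 207.43, Σy² = 3582.21, Σxy = 856.39
nΣxy − ΣxΣy = 4281.95 − 4233.13 = 48.82
nΣx² − (Σx)² = 1037.15 − 1017.61 = 19.54; nΣy² − (Σy)² = 17911.05 − 17609.29 = 301.76
r = 48.82 / √(19.54 × 301.76) = 48.82 / 76.7880 ≈ 0.6358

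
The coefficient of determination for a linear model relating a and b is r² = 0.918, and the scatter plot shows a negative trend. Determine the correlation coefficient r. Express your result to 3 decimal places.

-0.958

|r| = √0.918 = 0.958
The association is negative, so r = −0.958.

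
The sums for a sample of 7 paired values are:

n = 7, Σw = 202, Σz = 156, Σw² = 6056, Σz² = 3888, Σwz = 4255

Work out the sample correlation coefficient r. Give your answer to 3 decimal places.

-0.808

r = (nΣwz − ΣwΣz) / √[(nΣw² − (Σw)²)(nΣz² − (Σz)²)]
Numerator: 7×4255 − 202×156 = -1727
Denominator: √[(42392 − 40804)(27216 − 24336)] = √[1588 × 2880] = 2138.5603
r = -1727 / 2138.5603 ≈ -0.808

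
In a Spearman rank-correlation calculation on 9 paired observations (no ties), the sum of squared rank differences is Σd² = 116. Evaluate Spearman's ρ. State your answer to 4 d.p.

ρ = 1 − 6Σd² / [n(n²−1)] = 1 − 6×116 / (9×80)
  = 1 − 696/720 = 1 − 0.96667 ≈ 0.0333

0.0333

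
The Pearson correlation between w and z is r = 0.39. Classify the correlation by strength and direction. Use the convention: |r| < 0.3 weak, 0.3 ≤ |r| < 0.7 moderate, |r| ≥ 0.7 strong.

r = 0.39 > 0 so the relationship is positive.
|r| = 0.39, which falls in the moderate range.

moderate positive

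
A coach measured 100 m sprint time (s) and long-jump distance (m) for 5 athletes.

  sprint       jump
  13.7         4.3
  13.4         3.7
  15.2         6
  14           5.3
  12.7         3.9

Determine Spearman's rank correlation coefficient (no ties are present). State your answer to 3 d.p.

Rank sprint: 3, 2, 5, 4, 1
Rank jump: 3, 1, 5, 4, 2
d = rank(sprint) − rank(jump): 0, 1, 0, 0, -1; Σd² = 2
ρ = 1 − 6Σd² / [n(n²−1)] = 1 − 6×2 / (5×24) = 1 − 12/120 ≈ 0.900

0.900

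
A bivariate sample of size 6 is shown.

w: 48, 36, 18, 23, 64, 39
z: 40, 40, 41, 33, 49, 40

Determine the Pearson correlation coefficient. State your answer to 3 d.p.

0.748

n = 6, Σw = 228, Σz = 243, Σw² = 10070, Σz² = 9971, Σwz = 9553
nΣwz − ΣwΣz = 57318 − 55404 = 1914
nΣw² − (Σw)² = 60420 − 51984 = 8436; nΣz² − (Σz)² = 59826 − 59049 = 777
r = 1914 / √(8436 × 777) = 1914 / 2560.2289 ≈ 0.748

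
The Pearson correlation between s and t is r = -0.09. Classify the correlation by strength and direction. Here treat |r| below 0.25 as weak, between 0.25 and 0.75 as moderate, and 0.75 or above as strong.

r = -0.09 < 0 so the relationship is negative.
|r| = 0.09, which falls in the weak range.

weak negative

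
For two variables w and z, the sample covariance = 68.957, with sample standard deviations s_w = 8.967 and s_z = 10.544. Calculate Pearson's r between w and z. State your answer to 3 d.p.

0.729

r = Cov(w,z) / (s_w · s_z) = 68.957 / (8.967 × 10.544)
  = 68.957 / 94.5480 ≈ 0.729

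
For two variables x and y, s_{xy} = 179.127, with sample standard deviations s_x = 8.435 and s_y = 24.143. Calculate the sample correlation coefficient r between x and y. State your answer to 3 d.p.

0.880

r = Cov(x,y) / (s_x · s_y) = 179.127 / (8.435 × 24.143)
  = 179.127 / 203.6462 ≈ 0.880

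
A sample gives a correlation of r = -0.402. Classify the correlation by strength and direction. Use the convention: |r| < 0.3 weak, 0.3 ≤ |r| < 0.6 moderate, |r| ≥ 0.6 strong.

moderate negative

r = -0.402 < 0 so the relationship is negative.
|r| = 0.402, which falls in the moderate range.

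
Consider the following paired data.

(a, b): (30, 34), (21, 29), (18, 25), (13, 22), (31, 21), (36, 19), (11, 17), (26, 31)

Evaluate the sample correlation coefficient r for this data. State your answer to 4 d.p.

n = 8, Σa = 186, Σb = 198, Σa² = 4888, Σb² = 5158, Σab = 4693
nΣab − ΣaΣb = 37544 − 36828 = 716
nΣa² − (Σa)² = 39104 − 34596 = 4508; nΣb² − (Σb)² = 41264 − 39204 = 2060
r = 716 / √(4508 × 2060) = 716 / 3047.3726 ≈ 0.2350

0.2350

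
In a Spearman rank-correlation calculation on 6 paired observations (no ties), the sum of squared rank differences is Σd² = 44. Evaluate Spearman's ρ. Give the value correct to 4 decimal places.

ρ = 1 − 6Σd² / [n(n²−1)] = 1 − 6×44 / (6×35)
  = 1 − 264/210 = 1 − 1.25714 ≈ -0.2571

-0.2571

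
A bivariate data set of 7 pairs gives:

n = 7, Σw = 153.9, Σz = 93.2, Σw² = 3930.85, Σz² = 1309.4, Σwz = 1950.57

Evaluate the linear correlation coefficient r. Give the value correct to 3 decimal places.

-0.509

r = (nΣwz − ΣwΣz) / √[(nΣw² − (Σw)²)(nΣz² − (Σz)²)]
Numerator: 7×1950.57 − 153.9×93.2 = -689.49
Denominator: √[(27515.95 − 23685.21)(9165.8 − 8686.24)] = √[3830.74 × 479.56] = 1355.3854
r = -689.49 / 1355.3854 ≈ -0.509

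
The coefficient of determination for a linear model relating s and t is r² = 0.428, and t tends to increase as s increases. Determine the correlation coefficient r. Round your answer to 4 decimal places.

0.6542

|r| = √0.428 = 0.6542
The association is positive, so r = 0.6542.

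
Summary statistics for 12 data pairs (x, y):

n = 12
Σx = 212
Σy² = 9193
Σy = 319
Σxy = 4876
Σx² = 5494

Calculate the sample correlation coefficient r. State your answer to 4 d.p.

r = (nΣxy − ΣxΣy) / √[(nΣx² − (Σx)²)(nΣy² − (Σy)²)]
Numerator: 12×4876 − 212×319 = -9116
Denominator: √[(65928 − 44944)(110316 − 101761)] = √[20984 × 8555] = 13398.4372
r = -9116 / 13398.4372 ≈ -0.6804

-0.6804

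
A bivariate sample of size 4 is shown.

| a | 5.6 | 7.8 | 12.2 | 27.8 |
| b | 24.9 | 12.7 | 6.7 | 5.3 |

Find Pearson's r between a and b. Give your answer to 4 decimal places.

-0.7251

n = 4, Σa = 53.4, Σb = 49.6, Σa² = 1013.88, Σb² = 854.28, Σab = 467.58
nΣab − ΣaΣb = 1870.32 − 2648.64 = -778.32
nΣa² − (Σa)² = 4055.52 − 2851.56 = 1203.96; nΣb² − (Σb)² = 3417.12 − 2460.16 = 956.96
r = -778.32 / √(1203.96 × 956.96) = -778.32 / 1073.3786 ≈ -0.7251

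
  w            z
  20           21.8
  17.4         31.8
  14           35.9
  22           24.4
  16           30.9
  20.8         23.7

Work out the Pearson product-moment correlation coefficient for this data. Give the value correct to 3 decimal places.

n = 6, Σw = 110.2, Σz = 168.5, Σw² = 2071.4, Σz² = 4887.15, Σwz = 3016.08
nΣwz − ΣwΣz = 18096.48 − 18568.7 = -472.22
nΣw² − (Σw)² = 12428.4 − 12144.04 = 284.36; nΣz² − (Σz)² = 29322.9 − 28392.25 = 930.65
r = -472.22 / √(284.36 × 930.65) = -472.22 / 514.4314 ≈ -0.918

-0.918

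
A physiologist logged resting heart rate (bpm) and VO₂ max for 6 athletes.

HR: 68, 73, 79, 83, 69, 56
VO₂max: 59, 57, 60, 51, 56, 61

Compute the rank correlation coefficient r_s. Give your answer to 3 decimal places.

Rank HR: 2, 4, 5, 6, 3, 1
Rank VO₂max: 4, 3, 5, 1, 2, 6
d = rank(HR) − rank(VO₂max): -2, 1, 0, 5, 1, -5; Σd² = 56
ρ = 1 − 6Σd² / [n(n²−1)] = 1 − 6×56 / (6×35) = 1 − 336/210 ≈ -0.600

-0.600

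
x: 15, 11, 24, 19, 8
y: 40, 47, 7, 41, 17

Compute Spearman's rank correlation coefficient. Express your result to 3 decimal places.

Rank x: 3, 2, 5, 4, 1
Rank y: 3, 5, 1, 4, 2
d = rank(x) − rank(y): 0, -3, 4, 0, -1; Σd² = 26
ρ = 1 − 6Σd² / [n(n²−1)] = 1 − 6×26 / (5×24) = 1 − 156/120 ≈ -0.300

-0.300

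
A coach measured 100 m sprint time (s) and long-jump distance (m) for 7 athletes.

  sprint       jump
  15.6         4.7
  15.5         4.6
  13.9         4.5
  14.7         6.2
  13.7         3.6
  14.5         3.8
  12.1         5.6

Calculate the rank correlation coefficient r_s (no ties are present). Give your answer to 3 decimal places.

Rank sprint: 7, 6, 3, 5, 2, 4, 1
Rank jump: 5, 4, 3, 7, 1, 2, 6
d = rank(sprint) − rank(jump): 2, 2, 0, -2, 1, 2, -5; Σd² = 42
ρ = 1 − 6Σd² / [n(n²−1)] = 1 − 6×42 / (7×48) = 1 − 252/336 ≈ 0.250

0.250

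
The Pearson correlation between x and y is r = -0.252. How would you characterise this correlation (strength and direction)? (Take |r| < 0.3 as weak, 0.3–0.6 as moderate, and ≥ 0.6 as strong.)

r = -0.252 < 0 so the relationship is negative.
|r| = 0.252, which falls in the weak range.

weak negative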